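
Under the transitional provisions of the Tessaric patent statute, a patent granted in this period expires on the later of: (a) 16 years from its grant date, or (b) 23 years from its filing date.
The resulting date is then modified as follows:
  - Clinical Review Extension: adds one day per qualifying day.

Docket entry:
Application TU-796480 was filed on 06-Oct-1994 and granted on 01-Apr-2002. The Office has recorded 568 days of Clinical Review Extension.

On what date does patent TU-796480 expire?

(a) grant + 16 years → 1 April 2018.
(b) filing + 23 years → 6 October 2017.
Later of the two: 1 April 2018.
Clinical Review Extension: +568 days → 21 October 2019.

October 21, 2019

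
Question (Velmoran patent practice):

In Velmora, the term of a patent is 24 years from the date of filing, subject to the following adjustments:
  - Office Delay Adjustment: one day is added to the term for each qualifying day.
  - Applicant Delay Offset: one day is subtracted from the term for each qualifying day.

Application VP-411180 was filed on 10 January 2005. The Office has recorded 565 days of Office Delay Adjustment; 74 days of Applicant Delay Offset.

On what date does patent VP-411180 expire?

Base term: filing date + 24 years → 10 January 2029.
Office Delay Adjustment: +565 days → 29 July 2030.
Applicant Delay Offset: −74 days → 16 May 2030.

2030-05-16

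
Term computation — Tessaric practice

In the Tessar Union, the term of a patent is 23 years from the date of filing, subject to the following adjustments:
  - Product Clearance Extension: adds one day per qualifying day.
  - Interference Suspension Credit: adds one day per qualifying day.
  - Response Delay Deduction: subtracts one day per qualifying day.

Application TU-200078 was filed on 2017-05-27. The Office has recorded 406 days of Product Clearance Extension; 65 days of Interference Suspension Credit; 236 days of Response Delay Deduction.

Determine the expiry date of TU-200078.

Base term: filing date + 23 years → 27 May 2040.
Product Clearance Extension: +406 days → 7 July 2041.
Interference Suspension Credit: +65 days → 10 September 2041.
Response Delay Deduction: −236 days → 17 January 2041.

2041-01-17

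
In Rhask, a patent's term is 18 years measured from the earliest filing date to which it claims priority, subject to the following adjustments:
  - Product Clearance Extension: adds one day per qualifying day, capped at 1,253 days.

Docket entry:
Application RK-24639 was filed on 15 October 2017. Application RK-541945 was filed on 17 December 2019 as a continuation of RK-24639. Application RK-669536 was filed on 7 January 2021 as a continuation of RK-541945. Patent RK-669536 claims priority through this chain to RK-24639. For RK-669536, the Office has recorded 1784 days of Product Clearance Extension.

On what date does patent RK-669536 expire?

Earliest priority filing: 15 October 2017.
Base term: 15 October 2017 + 18 years → 15 October 2035.
Product Clearance Extension: 1784 days claimed exceeds the 1253-day cap, so +1253 days → 21 March 2039.

March 21, 2039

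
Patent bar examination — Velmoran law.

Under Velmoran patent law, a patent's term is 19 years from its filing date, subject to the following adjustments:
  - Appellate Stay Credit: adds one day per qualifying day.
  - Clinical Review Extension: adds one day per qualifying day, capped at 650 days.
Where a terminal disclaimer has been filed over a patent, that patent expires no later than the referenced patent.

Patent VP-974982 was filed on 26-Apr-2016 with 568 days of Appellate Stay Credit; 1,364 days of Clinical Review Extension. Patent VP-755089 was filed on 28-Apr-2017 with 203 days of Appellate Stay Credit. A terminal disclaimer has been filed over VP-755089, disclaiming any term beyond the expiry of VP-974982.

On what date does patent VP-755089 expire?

Natural term of VP-755089:
  Base: filing + 19 years → 28 April 2036.
  Appellate Stay Credit: +203 days → 17 November 2036.
Expiry of referenced patent VP-974982:
  Base: filing + 19 years → 26 April 2035.
  Appellate Stay Credit: +568 days → 14 November 2036.
  Clinical Review Extension: 1364 days claimed exceeds the 650-day cap, so +650 days → 26 August 2038.
Terminal disclaimer: VP-755089 expires on the earlier of 17 November 2036 and 26 August 2038.

2036-11-17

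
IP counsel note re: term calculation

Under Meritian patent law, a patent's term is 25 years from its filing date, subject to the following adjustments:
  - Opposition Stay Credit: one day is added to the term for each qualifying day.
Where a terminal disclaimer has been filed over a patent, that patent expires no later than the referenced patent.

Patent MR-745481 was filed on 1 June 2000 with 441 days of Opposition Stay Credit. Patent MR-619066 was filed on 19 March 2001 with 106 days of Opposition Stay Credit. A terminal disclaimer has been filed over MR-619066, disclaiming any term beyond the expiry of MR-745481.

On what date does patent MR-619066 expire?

July 3, 2026

Natural term of MR-619066:
  Base: filing + 25 years → 19 March 2026.
  Opposition Stay Credit: +106 days → 3 July 2026.
Expiry of referenced patent MR-745481:
  Base: filing + 25 years → 1 June 2025.
  Opposition Stay Credit: +441 days → 16 August 2026.
Terminal disclaimer: MR-619066 expires on the earlier of 3 July 2026 and 16 August 2026.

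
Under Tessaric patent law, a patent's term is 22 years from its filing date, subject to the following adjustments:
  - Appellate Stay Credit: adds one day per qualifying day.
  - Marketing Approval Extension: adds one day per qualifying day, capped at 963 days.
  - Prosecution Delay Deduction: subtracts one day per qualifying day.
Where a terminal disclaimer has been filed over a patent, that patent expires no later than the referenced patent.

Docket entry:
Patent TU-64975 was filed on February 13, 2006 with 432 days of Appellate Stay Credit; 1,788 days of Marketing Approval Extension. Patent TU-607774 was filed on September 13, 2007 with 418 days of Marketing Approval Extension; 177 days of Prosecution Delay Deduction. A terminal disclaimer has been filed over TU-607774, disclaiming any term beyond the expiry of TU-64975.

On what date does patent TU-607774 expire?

Natural term of TU-607774:
  Base: filing + 22 years → 13 September 2029.
  Marketing Approval Extension: 418 days (within the 963-day cap) → +418 days → 5 November 2030.
  Prosecution Delay Deduction: −177 days → 12 May 2030.
Expiry of referenced patent TU-64975:
  Base: filing + 22 years → 13 February 2028.
  Appellate Stay Credit: +432 days → 20 April 2029.
  Marketing Approval Extension: 1788 days claimed exceeds the 963-day cap, so +963 days → 9 December 2031.
Terminal disclaimer: TU-607774 expires on the earlier of 12 May 2030 and 9 December 2031.

2030-05-12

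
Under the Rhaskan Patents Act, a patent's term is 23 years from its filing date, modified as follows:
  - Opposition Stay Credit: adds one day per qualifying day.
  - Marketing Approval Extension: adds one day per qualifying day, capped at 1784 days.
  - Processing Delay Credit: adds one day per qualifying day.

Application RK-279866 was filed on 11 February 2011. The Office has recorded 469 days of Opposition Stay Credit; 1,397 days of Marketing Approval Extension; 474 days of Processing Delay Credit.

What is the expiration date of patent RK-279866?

July 9, 2040

Base term: filing date + 23 years → 11 February 2034.
Opposition Stay Credit: +469 days → 26 May 2035.
Marketing Approval Extension: 1397 days (within the 1784-day cap) → +1397 days → 23 March 2039.
Processing Delay Credit: +474 days → 9 July 2040.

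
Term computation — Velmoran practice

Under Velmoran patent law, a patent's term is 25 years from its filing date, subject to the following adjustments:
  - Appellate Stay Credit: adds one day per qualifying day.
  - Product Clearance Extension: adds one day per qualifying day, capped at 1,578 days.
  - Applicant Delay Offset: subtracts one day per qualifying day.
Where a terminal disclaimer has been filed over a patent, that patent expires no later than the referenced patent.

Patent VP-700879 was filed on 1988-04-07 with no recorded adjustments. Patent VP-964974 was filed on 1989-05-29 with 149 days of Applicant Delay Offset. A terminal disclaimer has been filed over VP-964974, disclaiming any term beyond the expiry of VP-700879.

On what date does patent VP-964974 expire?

2013-04-07

Natural term of VP-964974:
  Base: filing + 25 years → 29 May 2014.
  Applicant Delay Offset: −149 days → 31 December 2013.
Expiry of referenced patent VP-700879:
  Base: filing + 25 years → 7 April 2013.
Terminal disclaimer: VP-964974 expires on the earlier of 31 December 2013 and 7 April 2013.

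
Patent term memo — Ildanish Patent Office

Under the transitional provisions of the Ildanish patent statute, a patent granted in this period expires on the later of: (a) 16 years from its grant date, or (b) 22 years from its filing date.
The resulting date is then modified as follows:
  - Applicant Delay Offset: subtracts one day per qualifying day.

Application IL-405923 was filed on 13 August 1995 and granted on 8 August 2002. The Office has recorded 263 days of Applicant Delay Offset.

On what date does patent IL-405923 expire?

(a) grant + 16 years → 8 August 2018.
(b) filing + 22 years → 13 August 2017.
Later of the two: 8 August 2018.
Applicant Delay Offset: −263 days → 18 November 2017.

2017-11-18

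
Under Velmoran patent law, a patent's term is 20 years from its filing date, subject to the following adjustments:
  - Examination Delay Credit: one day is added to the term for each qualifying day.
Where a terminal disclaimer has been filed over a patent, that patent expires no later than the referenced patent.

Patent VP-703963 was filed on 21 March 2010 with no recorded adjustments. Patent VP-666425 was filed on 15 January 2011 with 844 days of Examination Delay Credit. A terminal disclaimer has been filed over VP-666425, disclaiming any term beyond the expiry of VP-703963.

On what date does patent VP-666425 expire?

2030-03-21

Natural term of VP-666425:
  Base: filing + 20 years → 15 January 2031.
  Examination Delay Credit: +844 days → 8 May 2033.
Expiry of referenced patent VP-703963:
  Base: filing + 20 years → 21 March 2030.
Terminal disclaimer: VP-666425 expires on the earlier of 8 May 2033 and 21 March 2030.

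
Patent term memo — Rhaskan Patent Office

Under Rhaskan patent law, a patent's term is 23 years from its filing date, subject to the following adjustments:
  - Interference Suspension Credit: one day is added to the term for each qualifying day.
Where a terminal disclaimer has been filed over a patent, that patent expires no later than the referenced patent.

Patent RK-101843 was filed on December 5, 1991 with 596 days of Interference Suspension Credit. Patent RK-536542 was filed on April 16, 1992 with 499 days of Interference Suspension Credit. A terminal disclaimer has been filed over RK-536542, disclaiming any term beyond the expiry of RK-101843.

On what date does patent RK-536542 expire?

July 23, 2016

Natural term of RK-536542:
  Base: filing + 23 years → 16 April 2015.
  Interference Suspension Credit: +499 days → 27 August 2016.
Expiry of referenced patent RK-101843:
  Base: filing + 23 years → 5 December 2014.
  Interference Suspension Credit: +596 days → 23 July 2016.
Terminal disclaimer: RK-536542 expires on the earlier of 27 August 2016 and 23 July 2016.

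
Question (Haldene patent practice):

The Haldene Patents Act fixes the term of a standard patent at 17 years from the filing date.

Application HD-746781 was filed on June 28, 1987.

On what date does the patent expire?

June 28, 2004

Filing date + 17 years → 28 June 2004.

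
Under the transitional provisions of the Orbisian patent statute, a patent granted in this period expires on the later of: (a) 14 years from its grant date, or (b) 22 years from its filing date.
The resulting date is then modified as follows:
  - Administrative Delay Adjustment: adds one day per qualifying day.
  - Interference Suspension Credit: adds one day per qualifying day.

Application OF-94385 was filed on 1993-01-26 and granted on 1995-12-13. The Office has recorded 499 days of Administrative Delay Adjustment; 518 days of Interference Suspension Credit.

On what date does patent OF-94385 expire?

November 8, 2017

(a) grant + 14 years → 13 December 2009.
(b) filing + 22 years → 26 January 2015.
Later of the two: 26 January 2015.
Administrative Delay Adjustment: +499 days → 8 June 2016.
Interference Suspension Credit: +518 days → 8 November 2017.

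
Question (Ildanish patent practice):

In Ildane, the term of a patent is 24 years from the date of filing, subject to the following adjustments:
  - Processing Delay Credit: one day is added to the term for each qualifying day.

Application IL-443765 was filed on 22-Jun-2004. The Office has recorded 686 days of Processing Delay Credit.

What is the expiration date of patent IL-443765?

Base term: filing date + 24 years → 22 June 2028.
Processing Delay Credit: +686 days → 9 May 2030.

2030-05-09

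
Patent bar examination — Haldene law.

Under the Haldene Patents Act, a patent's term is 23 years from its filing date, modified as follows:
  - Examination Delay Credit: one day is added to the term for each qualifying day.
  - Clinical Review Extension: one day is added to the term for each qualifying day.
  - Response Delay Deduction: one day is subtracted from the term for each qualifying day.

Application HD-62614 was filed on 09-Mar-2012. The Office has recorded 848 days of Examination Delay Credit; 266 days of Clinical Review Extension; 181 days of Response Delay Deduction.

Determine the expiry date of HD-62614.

September 27, 2037

Base term: filing date + 23 years → 9 March 2035.
Examination Delay Credit: +848 days → 4 July 2037.
Clinical Review Extension: +266 days → 27 March 2038.
Response Delay Deduction: −181 days → 27 September 2037.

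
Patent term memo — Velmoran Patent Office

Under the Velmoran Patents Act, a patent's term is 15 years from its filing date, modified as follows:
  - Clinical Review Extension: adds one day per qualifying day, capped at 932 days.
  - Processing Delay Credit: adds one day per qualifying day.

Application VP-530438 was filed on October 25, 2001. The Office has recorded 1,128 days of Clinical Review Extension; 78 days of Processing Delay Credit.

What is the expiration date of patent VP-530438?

Base term: filing date + 15 years → 25 October 2016.
Clinical Review Extension: 1128 days claimed exceeds the 932-day cap, so +932 days → 15 May 2019.
Processing Delay Credit: +78 days → 1 August 2019.

2019-08-01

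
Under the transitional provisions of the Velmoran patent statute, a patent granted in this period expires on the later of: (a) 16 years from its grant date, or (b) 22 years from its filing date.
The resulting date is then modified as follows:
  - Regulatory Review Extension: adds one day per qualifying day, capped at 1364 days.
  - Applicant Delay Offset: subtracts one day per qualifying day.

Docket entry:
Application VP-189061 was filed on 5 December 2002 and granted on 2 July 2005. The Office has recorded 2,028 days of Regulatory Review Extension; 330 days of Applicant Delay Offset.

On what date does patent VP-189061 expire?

(a) grant + 16 years → 2 July 2021.
(b) filing + 22 years → 5 December 2024.
Later of the two: 5 December 2024.
Regulatory Review Extension: 2028 days claimed exceeds the 1364-day cap, so +1364 days → 30 August 2028.
Applicant Delay Offset: −330 days → 5 October 2027.

October 5, 2027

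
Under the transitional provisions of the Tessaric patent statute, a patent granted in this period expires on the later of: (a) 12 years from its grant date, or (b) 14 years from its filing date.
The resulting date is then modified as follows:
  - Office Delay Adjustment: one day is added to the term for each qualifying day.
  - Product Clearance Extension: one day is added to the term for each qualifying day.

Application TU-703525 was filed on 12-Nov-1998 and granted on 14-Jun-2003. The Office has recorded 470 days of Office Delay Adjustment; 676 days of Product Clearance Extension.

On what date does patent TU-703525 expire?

2018-08-03

(a) grant + 12 years → 14 June 2015.
(b) filing + 14 years → 12 November 2012.
Later of the two: 14 June 2015.
Office Delay Adjustment: +470 days → 26 September 2016.
Product Clearance Extension: +676 days → 3 August 2018.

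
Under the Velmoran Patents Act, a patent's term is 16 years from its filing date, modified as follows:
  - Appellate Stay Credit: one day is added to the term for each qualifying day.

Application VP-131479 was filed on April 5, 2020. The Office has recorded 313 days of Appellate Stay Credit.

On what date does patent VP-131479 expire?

February 12, 2037

Base term: filing date + 16 years → 5 April 2036.
Appellate Stay Credit: +313 days → 12 February 2037.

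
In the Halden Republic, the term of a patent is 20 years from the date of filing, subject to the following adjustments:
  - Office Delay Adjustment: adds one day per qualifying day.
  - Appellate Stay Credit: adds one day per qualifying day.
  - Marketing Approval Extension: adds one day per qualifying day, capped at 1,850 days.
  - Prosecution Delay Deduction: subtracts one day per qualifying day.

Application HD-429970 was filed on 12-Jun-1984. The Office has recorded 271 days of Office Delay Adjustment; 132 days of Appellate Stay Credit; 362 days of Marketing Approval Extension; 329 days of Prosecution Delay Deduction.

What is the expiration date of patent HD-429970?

Base term: filing date + 20 years → 12 June 2004.
Office Delay Adjustment: +271 days → 10 March 2005.
Appellate Stay Credit: +132 days → 20 July 2005.
Marketing Approval Extension: 362 days (within the 1850-day cap) → +362 days → 17 July 2006.
Prosecution Delay Deduction: −329 days → 22 August 2005.

August 22, 2005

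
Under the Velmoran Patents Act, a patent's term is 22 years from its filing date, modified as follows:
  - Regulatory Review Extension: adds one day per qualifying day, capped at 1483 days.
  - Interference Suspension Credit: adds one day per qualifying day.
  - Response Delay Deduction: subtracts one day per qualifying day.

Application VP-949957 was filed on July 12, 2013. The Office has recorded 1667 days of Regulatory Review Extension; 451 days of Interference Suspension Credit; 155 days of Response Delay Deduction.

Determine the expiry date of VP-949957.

Base term: filing date + 22 years → 12 July 2035.
Regulatory Review Extension: 1667 days claimed exceeds the 1483-day cap, so +1483 days → 3 August 2039.
Interference Suspension Credit: +451 days → 27 October 2040.
Response Delay Deduction: −155 days → 25 May 2040.

May 25, 2040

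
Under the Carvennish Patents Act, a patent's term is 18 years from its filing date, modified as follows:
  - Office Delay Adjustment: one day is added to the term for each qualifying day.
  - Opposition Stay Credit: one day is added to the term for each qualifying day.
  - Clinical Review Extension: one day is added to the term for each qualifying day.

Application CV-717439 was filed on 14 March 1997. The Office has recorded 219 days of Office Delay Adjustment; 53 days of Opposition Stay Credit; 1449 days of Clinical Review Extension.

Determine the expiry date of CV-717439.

Base term: filing date + 18 years → 14 March 2015.
Office Delay Adjustment: +219 days → 19 October 2015.
Opposition Stay Credit: +53 days → 11 December 2015.
Clinical Review Extension: +1449 days → 29 November 2019.

2019-11-29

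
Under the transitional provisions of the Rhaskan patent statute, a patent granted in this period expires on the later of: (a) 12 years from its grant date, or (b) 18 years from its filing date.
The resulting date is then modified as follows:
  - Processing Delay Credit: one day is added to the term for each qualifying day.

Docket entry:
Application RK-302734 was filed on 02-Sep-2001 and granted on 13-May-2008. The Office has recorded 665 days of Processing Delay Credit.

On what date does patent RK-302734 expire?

(a) grant + 12 years → 13 May 2020.
(b) filing + 18 years → 2 September 2019.
Later of the two: 13 May 2020.
Processing Delay Credit: +665 days → 9 March 2022.

2022-03-09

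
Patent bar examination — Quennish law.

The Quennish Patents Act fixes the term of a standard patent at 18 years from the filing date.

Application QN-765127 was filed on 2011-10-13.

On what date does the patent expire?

Filing date + 18 years → 13 October 2029.

October 13, 2029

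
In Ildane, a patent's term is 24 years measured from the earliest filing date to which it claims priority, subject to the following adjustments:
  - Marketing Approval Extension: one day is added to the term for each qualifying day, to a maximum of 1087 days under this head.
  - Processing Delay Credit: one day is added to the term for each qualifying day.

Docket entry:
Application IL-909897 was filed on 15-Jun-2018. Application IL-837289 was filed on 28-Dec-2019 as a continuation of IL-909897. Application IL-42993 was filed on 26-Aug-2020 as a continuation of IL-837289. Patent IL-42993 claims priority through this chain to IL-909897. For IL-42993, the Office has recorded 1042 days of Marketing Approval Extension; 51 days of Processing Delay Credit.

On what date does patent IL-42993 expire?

2045-06-12

Earliest priority filing: 15 June 2018.
Base term: 15 June 2018 + 24 years → 15 June 2042.
Marketing Approval Extension: 1042 days (within the 1087-day cap) → +1042 days → 22 April 2045.
Processing Delay Credit: +51 days → 12 June 2045.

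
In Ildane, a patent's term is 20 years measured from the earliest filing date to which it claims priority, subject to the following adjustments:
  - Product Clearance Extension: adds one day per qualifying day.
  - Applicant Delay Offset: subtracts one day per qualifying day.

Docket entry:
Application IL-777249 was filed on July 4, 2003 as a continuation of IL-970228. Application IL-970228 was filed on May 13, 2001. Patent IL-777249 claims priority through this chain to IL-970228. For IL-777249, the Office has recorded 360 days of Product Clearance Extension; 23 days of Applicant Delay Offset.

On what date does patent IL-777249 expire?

Earliest priority filing: 13 May 2001.
Base term: 13 May 2001 + 20 years → 13 May 2021.
Product Clearance Extension: +360 days → 8 May 2022.
Applicant Delay Offset: −23 days → 15 April 2022.

April 15, 2022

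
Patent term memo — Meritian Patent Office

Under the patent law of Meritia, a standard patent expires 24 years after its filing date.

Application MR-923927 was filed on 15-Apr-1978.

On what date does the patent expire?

Filing date + 24 years → 15 April 2002.

2002-04-15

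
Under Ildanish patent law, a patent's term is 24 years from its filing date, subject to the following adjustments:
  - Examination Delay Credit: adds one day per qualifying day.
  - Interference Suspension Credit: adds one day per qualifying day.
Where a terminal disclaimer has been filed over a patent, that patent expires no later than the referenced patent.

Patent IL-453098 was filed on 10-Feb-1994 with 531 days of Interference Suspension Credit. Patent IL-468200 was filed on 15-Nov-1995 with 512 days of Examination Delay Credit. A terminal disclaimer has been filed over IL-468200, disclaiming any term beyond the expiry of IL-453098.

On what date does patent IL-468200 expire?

2019-07-26

Natural term of IL-468200:
  Base: filing + 24 years → 15 November 2019.
  Examination Delay Credit: +512 days → 10 April 2021.
Expiry of referenced patent IL-453098:
  Base: filing + 24 years → 10 February 2018.
  Interference Suspension Credit: +531 days → 26 July 2019.
Terminal disclaimer: IL-468200 expires on the earlier of 10 April 2021 and 26 July 2019.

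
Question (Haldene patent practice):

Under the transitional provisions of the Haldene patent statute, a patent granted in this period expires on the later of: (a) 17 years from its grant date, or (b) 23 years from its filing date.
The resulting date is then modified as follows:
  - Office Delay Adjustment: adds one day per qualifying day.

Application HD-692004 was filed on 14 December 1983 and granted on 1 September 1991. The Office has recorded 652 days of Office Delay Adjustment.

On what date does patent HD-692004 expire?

(a) grant + 17 years → 1 September 2008.
(b) filing + 23 years → 14 December 2006.
Later of the two: 1 September 2008.
Office Delay Adjustment: +652 days → 15 June 2010.

2010-06-15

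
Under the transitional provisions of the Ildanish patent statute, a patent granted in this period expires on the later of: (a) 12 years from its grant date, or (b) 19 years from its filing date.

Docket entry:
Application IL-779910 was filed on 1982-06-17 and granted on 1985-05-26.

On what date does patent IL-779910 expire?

June 17, 2001

(a) grant + 12 years → 26 May 1997.
(b) filing + 19 years → 17 June 2001.
Later of the two: 17 June 2001.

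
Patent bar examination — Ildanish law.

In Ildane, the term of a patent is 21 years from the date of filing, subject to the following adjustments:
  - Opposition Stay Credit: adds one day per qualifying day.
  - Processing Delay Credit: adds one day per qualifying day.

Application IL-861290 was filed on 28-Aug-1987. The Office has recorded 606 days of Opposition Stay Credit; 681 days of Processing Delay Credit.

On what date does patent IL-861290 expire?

Base term: filing date + 21 years → 28 August 2008.
Opposition Stay Credit: +606 days → 26 April 2010.
Processing Delay Credit: +681 days → 7 March 2012.

March 7, 2012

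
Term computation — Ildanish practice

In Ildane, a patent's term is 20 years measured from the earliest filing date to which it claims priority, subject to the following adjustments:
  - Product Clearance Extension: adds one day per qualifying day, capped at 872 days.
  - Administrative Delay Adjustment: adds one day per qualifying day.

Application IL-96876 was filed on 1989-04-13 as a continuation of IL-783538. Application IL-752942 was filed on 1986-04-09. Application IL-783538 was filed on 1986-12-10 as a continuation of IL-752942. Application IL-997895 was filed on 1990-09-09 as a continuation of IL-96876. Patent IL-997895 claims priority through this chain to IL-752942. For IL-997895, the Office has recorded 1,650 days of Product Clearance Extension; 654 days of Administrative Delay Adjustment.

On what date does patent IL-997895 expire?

Earliest priority filing: 9 April 1986.
Base term: 9 April 1986 + 20 years → 9 April 2006.
Product Clearance Extension: 1650 days claimed exceeds the 872-day cap, so +872 days → 28 August 2008.
Administrative Delay Adjustment: +654 days → 13 June 2010.

June 13, 2010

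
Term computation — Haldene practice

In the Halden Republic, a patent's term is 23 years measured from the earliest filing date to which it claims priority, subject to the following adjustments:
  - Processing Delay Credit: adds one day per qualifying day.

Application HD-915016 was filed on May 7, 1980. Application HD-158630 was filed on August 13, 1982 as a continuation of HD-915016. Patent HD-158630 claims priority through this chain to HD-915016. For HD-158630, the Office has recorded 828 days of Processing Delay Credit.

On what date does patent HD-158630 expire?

August 12, 2005

Earliest priority filing: 7 May 1980.
Base term: 7 May 1980 + 23 years → 7 May 2003.
Processing Delay Credit: +828 days → 12 August 2005.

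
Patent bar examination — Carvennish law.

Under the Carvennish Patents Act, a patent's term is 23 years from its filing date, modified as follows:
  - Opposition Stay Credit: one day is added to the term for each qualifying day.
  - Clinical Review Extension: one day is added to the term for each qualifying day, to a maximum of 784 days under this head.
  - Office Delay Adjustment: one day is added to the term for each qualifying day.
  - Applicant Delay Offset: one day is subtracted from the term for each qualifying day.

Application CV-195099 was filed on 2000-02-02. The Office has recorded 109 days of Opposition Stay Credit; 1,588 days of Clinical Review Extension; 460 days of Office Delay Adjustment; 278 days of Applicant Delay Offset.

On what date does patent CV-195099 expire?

2026-01-12

Base term: filing date + 23 years → 2 February 2023.
Opposition Stay Credit: +109 days → 22 May 2023.
Clinical Review Extension: 1588 days claimed exceeds the 784-day cap, so +784 days → 14 July 2025.
Office Delay Adjustment: +460 days → 17 October 2026.
Applicant Delay Offset: −278 days → 12 January 2026.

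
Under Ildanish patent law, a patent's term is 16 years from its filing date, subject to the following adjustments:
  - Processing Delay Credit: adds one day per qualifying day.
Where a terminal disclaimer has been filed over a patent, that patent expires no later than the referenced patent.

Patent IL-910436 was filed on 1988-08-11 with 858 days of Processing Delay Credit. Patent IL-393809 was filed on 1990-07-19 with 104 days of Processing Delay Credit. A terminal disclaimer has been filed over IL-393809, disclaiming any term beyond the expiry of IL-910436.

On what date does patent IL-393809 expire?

Natural term of IL-393809:
  Base: filing + 16 years → 19 July 2006.
  Processing Delay Credit: +104 days → 31 October 2006.
Expiry of referenced patent IL-910436:
  Base: filing + 16 years → 11 August 2004.
  Processing Delay Credit: +858 days → 17 December 2006.
Terminal disclaimer: IL-393809 expires on the earlier of 31 October 2006 and 17 December 2006.

October 31, 2006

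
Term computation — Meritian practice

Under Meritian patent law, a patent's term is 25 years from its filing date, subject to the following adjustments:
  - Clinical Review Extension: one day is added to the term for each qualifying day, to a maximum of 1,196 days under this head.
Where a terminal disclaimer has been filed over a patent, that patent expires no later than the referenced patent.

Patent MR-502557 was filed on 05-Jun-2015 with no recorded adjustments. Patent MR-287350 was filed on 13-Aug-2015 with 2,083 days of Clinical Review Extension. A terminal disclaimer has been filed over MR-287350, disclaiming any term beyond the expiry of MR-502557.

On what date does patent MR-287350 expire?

2040-06-05

Natural term of MR-287350:
  Base: filing + 25 years → 13 August 2040.
  Clinical Review Extension: 2083 days claimed exceeds the 1196-day cap, so +1196 days → 22 November 2043.
Expiry of referenced patent MR-502557:
  Base: filing + 25 years → 5 June 2040.
Terminal disclaimer: MR-287350 expires on the earlier of 22 November 2043 and 5 June 2040.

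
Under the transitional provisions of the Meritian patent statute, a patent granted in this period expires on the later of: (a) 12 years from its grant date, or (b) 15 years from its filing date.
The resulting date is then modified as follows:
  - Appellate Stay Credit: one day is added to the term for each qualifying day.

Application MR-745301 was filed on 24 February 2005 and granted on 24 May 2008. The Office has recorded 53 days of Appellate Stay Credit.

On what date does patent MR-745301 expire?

(a) grant + 12 years → 24 May 2020.
(b) filing + 15 years → 24 February 2020.
Later of the two: 24 May 2020.
Appellate Stay Credit: +53 days → 16 July 2020.

July 16, 2020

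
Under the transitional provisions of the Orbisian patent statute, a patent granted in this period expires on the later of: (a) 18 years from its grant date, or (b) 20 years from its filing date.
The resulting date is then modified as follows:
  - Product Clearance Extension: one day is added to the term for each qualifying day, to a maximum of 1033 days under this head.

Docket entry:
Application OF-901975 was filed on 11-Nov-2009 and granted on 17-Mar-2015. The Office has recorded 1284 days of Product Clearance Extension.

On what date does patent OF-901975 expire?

January 14, 2036

(a) grant + 18 years → 17 March 2033.
(b) filing + 20 years → 11 November 2029.
Later of the two: 17 March 2033.
Product Clearance Extension: 1284 days claimed exceeds the 1033-day cap, so +1033 days → 14 January 2036.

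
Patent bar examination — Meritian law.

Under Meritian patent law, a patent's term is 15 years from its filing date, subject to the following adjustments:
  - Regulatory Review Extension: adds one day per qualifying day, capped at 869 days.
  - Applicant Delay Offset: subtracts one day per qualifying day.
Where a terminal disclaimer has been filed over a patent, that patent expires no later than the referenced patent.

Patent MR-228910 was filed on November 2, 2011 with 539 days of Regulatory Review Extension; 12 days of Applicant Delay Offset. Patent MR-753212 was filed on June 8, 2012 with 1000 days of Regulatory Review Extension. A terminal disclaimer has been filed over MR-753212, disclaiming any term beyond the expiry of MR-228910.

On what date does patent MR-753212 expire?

April 12, 2028

Natural term of MR-753212:
  Base: filing + 15 years → 8 June 2027.
  Regulatory Review Extension: 1000 days claimed exceeds the 869-day cap, so +869 days → 24 October 2029.
Expiry of referenced patent MR-228910:
  Base: filing + 15 years → 2 November 2026.
  Regulatory Review Extension: 539 days (within the 869-day cap) → +539 days → 24 April 2028.
  Applicant Delay Offset: −12 days → 12 April 2028.
Terminal disclaimer: MR-753212 expires on the earlier of 24 October 2029 and 12 April 2028.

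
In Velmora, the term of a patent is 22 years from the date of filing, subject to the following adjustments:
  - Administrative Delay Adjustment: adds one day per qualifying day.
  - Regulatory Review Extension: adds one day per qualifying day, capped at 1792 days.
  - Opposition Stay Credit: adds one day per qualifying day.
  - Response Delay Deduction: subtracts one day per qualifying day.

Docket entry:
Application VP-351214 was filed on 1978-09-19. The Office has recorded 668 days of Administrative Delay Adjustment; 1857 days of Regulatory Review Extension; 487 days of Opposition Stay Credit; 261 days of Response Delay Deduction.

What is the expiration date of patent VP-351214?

Base term: filing date + 22 years → 19 September 2000.
Administrative Delay Adjustment: +668 days → 19 July 2002.
Regulatory Review Extension: 1857 days claimed exceeds the 1792-day cap, so +1792 days → 15 June 2007.
Opposition Stay Credit: +487 days → 14 October 2008.
Response Delay Deduction: −261 days → 27 January 2008.

2008-01-27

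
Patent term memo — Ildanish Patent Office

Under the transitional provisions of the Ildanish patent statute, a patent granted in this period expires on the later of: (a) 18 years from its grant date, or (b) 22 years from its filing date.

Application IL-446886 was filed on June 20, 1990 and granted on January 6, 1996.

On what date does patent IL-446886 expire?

January 6, 2014

(a) grant + 18 years → 6 January 2014.
(b) filing + 22 years → 20 June 2012.
Later of the two: 6 January 2014.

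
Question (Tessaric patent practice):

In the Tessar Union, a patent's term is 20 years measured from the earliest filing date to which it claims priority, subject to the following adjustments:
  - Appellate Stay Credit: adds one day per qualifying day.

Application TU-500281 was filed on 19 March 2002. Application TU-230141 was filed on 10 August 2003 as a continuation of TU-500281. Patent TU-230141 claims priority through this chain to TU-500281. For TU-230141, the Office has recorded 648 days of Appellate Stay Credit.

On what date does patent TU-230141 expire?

Earliest priority filing: 19 March 2002.
Base term: 19 March 2002 + 20 years → 19 March 2022.
Appellate Stay Credit: +648 days → 27 December 2023.

2023-12-27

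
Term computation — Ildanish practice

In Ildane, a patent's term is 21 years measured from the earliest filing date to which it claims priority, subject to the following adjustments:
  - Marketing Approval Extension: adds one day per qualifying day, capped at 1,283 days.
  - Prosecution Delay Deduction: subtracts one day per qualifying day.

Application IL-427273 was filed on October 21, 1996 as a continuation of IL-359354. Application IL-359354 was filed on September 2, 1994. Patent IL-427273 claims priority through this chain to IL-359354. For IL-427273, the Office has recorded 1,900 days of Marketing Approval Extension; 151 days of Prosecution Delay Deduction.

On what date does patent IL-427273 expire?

2018-10-08

Earliest priority filing: 2 September 1994.
Base term: 2 September 1994 + 21 years → 2 September 2015.
Marketing Approval Extension: 1900 days claimed exceeds the 1283-day cap, so +1283 days → 8 March 2019.
Prosecution Delay Deduction: −151 days → 8 October 2018.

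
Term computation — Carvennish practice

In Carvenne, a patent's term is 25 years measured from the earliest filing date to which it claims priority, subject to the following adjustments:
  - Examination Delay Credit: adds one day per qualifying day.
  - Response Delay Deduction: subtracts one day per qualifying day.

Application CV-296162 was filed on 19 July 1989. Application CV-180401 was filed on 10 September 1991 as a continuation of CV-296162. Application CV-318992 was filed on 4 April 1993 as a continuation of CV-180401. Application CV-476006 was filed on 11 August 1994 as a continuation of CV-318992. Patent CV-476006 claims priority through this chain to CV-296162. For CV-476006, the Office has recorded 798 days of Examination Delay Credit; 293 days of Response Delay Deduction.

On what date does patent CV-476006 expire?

December 6, 2015

Earliest priority filing: 19 July 1989.
Base term: 19 July 1989 + 25 years → 19 July 2014.
Examination Delay Credit: +798 days → 24 September 2016.
Response Delay Deduction: −293 days → 6 December 2015.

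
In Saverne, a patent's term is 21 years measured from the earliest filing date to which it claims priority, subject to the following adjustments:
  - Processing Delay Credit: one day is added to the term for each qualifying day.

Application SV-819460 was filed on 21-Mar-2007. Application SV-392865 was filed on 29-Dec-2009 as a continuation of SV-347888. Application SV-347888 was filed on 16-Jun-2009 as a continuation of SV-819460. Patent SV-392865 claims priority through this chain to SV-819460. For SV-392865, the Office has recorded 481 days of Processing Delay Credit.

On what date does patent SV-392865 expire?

July 15, 2029

Earliest priority filing: 21 March 2007.
Base term: 21 March 2007 + 21 years → 21 March 2028.
Processing Delay Credit: +481 days → 15 July 2029.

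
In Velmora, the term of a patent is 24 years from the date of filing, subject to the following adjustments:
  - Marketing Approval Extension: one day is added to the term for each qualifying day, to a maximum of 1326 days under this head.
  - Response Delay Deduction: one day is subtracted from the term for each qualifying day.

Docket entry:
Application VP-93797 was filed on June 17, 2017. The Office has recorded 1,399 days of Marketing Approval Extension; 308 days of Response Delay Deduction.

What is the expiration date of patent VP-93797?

2044-03-31

Base term: filing date + 24 years → 17 June 2041.
Marketing Approval Extension: 1399 days claimed exceeds the 1326-day cap, so +1326 days → 2 February 2045.
Response Delay Deduction: −308 days → 31 March 2044.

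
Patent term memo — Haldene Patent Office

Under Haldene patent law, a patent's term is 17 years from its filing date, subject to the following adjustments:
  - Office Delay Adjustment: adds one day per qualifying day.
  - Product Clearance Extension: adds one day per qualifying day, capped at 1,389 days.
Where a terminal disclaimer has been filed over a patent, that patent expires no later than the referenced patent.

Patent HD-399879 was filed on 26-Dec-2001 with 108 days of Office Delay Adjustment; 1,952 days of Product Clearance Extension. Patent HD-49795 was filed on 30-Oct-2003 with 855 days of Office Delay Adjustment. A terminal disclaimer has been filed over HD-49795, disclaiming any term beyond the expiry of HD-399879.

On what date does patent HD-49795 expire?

January 31, 2023

Natural term of HD-49795:
  Base: filing + 17 years → 30 October 2020.
  Office Delay Adjustment: +855 days → 4 March 2023.
Expiry of referenced patent HD-399879:
  Base: filing + 17 years → 26 December 2018.
  Office Delay Adjustment: +108 days → 13 April 2019.
  Product Clearance Extension: 1952 days claimed exceeds the 1389-day cap, so +1389 days → 31 January 2023.
Terminal disclaimer: HD-49795 expires on the earlier of 4 March 2023 and 31 January 2023.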